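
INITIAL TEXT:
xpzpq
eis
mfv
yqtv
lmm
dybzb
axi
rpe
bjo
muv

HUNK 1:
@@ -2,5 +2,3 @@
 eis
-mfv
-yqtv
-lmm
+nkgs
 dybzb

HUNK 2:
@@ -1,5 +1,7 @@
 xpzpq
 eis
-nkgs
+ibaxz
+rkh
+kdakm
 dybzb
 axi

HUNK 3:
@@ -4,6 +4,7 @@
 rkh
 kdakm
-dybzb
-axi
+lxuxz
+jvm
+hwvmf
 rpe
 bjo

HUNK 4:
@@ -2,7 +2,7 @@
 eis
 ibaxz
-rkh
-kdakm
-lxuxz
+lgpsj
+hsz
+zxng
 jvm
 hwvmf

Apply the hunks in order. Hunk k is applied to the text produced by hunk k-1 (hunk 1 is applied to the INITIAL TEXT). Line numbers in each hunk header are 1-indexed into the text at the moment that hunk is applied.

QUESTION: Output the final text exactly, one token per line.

Hunk 1: at line 2 remove [mfv,yqtv,lmm] add [nkgs] -> 8 lines: xpzpq eis nkgs dybzb axi rpe bjo muv
Hunk 2: at line 1 remove [nkgs] add [ibaxz,rkh,kdakm] -> 10 lines: xpzpq eis ibaxz rkh kdakm dybzb axi rpe bjo muv
Hunk 3: at line 4 remove [dybzb,axi] add [lxuxz,jvm,hwvmf] -> 11 lines: xpzpq eis ibaxz rkh kdakm lxuxz jvm hwvmf rpe bjo muv
Hunk 4: at line 2 remove [rkh,kdakm,lxuxz] add [lgpsj,hsz,zxng] -> 11 lines: xpzpq eis ibaxz lgpsj hsz zxng jvm hwvmf rpe bjo muv

Answer: xpzpq
eis
ibaxz
lgpsj
hsz
zxng
jvm
hwvmf
rpe
bjo
muv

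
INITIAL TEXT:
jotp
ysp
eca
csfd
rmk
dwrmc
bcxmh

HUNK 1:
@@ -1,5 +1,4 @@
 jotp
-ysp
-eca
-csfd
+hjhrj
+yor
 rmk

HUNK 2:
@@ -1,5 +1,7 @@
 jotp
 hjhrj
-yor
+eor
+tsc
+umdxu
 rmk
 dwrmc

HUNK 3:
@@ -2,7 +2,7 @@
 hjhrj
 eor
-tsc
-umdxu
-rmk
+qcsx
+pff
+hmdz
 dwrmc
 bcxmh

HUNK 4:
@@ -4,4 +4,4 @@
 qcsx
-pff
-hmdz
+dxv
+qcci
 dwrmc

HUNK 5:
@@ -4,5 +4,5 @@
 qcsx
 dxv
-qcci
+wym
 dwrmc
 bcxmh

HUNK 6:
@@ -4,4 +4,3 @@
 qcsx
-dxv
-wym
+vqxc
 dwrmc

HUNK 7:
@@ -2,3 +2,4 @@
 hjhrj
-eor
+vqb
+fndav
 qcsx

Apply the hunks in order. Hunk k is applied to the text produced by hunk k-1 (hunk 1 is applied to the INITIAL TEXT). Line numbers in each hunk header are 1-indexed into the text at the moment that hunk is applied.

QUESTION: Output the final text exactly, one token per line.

Hunk 1: at line 1 remove [ysp,eca,csfd] add [hjhrj,yor] -> 6 lines: jotp hjhrj yor rmk dwrmc bcxmh
Hunk 2: at line 1 remove [yor] add [eor,tsc,umdxu] -> 8 lines: jotp hjhrj eor tsc umdxu rmk dwrmc bcxmh
Hunk 3: at line 2 remove [tsc,umdxu,rmk] add [qcsx,pff,hmdz] -> 8 lines: jotp hjhrj eor qcsx pff hmdz dwrmc bcxmh
Hunk 4: at line 4 remove [pff,hmdz] add [dxv,qcci] -> 8 lines: jotp hjhrj eor qcsx dxv qcci dwrmc bcxmh
Hunk 5: at line 4 remove [qcci] add [wym] -> 8 lines: jotp hjhrj eor qcsx dxv wym dwrmc bcxmh
Hunk 6: at line 4 remove [dxv,wym] add [vqxc] -> 7 lines: jotp hjhrj eor qcsx vqxc dwrmc bcxmh
Hunk 7: at line 2 remove [eor] add [vqb,fndav] -> 8 lines: jotp hjhrj vqb fndav qcsx vqxc dwrmc bcxmh

Answer: jotp
hjhrj
vqb
fndav
qcsx
vqxc
dwrmc
bcxmh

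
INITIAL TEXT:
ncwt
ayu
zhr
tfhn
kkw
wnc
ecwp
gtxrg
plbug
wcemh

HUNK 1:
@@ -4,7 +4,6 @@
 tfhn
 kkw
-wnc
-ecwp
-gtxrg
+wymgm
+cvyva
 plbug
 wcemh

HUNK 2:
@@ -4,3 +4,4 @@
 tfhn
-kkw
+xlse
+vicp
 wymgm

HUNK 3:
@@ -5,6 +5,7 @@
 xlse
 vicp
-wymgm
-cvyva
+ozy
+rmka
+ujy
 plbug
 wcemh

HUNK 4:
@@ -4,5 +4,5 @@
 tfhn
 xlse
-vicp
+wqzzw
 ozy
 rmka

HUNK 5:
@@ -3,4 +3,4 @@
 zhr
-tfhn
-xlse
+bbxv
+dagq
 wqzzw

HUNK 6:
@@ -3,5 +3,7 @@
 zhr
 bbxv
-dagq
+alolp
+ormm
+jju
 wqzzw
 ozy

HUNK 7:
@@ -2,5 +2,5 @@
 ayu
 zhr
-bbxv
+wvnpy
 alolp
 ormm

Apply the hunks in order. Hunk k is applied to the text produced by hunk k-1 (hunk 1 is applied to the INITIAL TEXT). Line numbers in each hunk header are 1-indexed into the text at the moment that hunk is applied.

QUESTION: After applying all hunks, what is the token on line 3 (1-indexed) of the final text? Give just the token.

Hunk 1: at line 4 remove [wnc,ecwp,gtxrg] add [wymgm,cvyva] -> 9 lines: ncwt ayu zhr tfhn kkw wymgm cvyva plbug wcemh
Hunk 2: at line 4 remove [kkw] add [xlse,vicp] -> 10 lines: ncwt ayu zhr tfhn xlse vicp wymgm cvyva plbug wcemh
Hunk 3: at line 5 remove [wymgm,cvyva] add [ozy,rmka,ujy] -> 11 lines: ncwt ayu zhr tfhn xlse vicp ozy rmka ujy plbug wcemh
Hunk 4: at line 4 remove [vicp] add [wqzzw] -> 11 lines: ncwt ayu zhr tfhn xlse wqzzw ozy rmka ujy plbug wcemh
Hunk 5: at line 3 remove [tfhn,xlse] add [bbxv,dagq] -> 11 lines: ncwt ayu zhr bbxv dagq wqzzw ozy rmka ujy plbug wcemh
Hunk 6: at line 3 remove [dagq] add [alolp,ormm,jju] -> 13 lines: ncwt ayu zhr bbxv alolp ormm jju wqzzw ozy rmka ujy plbug wcemh
Hunk 7: at line 2 remove [bbxv] add [wvnpy] -> 13 lines: ncwt ayu zhr wvnpy alolp ormm jju wqzzw ozy rmka ujy plbug wcemh
Final line 3: zhr

Answer: zhr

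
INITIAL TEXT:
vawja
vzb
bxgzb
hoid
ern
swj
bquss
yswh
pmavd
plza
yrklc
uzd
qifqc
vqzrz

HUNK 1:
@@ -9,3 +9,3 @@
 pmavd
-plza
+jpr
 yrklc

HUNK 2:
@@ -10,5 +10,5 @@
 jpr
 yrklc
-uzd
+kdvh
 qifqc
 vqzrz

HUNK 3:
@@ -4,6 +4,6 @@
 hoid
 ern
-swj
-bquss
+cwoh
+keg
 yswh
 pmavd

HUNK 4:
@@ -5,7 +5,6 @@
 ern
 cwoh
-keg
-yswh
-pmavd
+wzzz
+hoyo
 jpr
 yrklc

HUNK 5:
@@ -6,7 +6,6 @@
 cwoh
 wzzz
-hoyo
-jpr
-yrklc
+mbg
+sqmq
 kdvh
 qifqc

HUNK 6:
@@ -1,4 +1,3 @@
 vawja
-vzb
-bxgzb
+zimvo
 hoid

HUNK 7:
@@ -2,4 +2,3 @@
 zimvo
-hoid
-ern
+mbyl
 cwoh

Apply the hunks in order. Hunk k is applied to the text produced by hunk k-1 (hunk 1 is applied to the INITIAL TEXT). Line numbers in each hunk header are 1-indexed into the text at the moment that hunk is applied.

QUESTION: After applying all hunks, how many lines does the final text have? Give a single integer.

Answer: 10

Derivation:
Hunk 1: at line 9 remove [plza] add [jpr] -> 14 lines: vawja vzb bxgzb hoid ern swj bquss yswh pmavd jpr yrklc uzd qifqc vqzrz
Hunk 2: at line 10 remove [uzd] add [kdvh] -> 14 lines: vawja vzb bxgzb hoid ern swj bquss yswh pmavd jpr yrklc kdvh qifqc vqzrz
Hunk 3: at line 4 remove [swj,bquss] add [cwoh,keg] -> 14 lines: vawja vzb bxgzb hoid ern cwoh keg yswh pmavd jpr yrklc kdvh qifqc vqzrz
Hunk 4: at line 5 remove [keg,yswh,pmavd] add [wzzz,hoyo] -> 13 lines: vawja vzb bxgzb hoid ern cwoh wzzz hoyo jpr yrklc kdvh qifqc vqzrz
Hunk 5: at line 6 remove [hoyo,jpr,yrklc] add [mbg,sqmq] -> 12 lines: vawja vzb bxgzb hoid ern cwoh wzzz mbg sqmq kdvh qifqc vqzrz
Hunk 6: at line 1 remove [vzb,bxgzb] add [zimvo] -> 11 lines: vawja zimvo hoid ern cwoh wzzz mbg sqmq kdvh qifqc vqzrz
Hunk 7: at line 2 remove [hoid,ern] add [mbyl] -> 10 lines: vawja zimvo mbyl cwoh wzzz mbg sqmq kdvh qifqc vqzrz
Final line count: 10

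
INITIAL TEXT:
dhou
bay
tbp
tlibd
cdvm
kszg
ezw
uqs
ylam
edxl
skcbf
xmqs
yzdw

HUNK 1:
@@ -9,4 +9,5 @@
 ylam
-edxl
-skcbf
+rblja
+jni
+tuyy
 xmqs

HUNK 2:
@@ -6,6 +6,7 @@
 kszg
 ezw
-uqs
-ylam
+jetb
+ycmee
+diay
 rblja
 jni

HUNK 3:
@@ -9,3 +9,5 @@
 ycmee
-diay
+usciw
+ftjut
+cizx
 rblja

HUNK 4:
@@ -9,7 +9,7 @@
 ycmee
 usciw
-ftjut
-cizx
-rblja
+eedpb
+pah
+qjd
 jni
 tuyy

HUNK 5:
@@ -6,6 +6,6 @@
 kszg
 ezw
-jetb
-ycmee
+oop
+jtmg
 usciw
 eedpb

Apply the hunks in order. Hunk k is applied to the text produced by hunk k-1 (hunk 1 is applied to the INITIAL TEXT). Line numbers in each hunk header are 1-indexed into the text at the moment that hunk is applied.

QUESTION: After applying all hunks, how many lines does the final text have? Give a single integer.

Hunk 1: at line 9 remove [edxl,skcbf] add [rblja,jni,tuyy] -> 14 lines: dhou bay tbp tlibd cdvm kszg ezw uqs ylam rblja jni tuyy xmqs yzdw
Hunk 2: at line 6 remove [uqs,ylam] add [jetb,ycmee,diay] -> 15 lines: dhou bay tbp tlibd cdvm kszg ezw jetb ycmee diay rblja jni tuyy xmqs yzdw
Hunk 3: at line 9 remove [diay] add [usciw,ftjut,cizx] -> 17 lines: dhou bay tbp tlibd cdvm kszg ezw jetb ycmee usciw ftjut cizx rblja jni tuyy xmqs yzdw
Hunk 4: at line 9 remove [ftjut,cizx,rblja] add [eedpb,pah,qjd] -> 17 lines: dhou bay tbp tlibd cdvm kszg ezw jetb ycmee usciw eedpb pah qjd jni tuyy xmqs yzdw
Hunk 5: at line 6 remove [jetb,ycmee] add [oop,jtmg] -> 17 lines: dhou bay tbp tlibd cdvm kszg ezw oop jtmg usciw eedpb pah qjd jni tuyy xmqs yzdw
Final line count: 17

Answer: 17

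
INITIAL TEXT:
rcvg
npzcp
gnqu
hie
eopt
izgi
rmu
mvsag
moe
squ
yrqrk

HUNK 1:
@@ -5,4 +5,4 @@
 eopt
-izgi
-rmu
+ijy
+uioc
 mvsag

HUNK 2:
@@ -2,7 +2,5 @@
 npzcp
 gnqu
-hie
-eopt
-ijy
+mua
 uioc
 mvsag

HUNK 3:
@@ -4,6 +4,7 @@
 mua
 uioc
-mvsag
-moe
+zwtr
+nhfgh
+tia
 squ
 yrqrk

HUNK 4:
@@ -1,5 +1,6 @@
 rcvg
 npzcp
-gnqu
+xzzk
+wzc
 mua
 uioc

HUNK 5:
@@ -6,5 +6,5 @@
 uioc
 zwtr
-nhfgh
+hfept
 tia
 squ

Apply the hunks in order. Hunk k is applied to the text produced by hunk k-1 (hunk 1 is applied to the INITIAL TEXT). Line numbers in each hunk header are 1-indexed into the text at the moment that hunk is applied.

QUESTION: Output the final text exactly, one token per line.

Hunk 1: at line 5 remove [izgi,rmu] add [ijy,uioc] -> 11 lines: rcvg npzcp gnqu hie eopt ijy uioc mvsag moe squ yrqrk
Hunk 2: at line 2 remove [hie,eopt,ijy] add [mua] -> 9 lines: rcvg npzcp gnqu mua uioc mvsag moe squ yrqrk
Hunk 3: at line 4 remove [mvsag,moe] add [zwtr,nhfgh,tia] -> 10 lines: rcvg npzcp gnqu mua uioc zwtr nhfgh tia squ yrqrk
Hunk 4: at line 1 remove [gnqu] add [xzzk,wzc] -> 11 lines: rcvg npzcp xzzk wzc mua uioc zwtr nhfgh tia squ yrqrk
Hunk 5: at line 6 remove [nhfgh] add [hfept] -> 11 lines: rcvg npzcp xzzk wzc mua uioc zwtr hfept tia squ yrqrk

Answer: rcvg
npzcp
xzzk
wzc
mua
uioc
zwtr
hfept
tia
squ
yrqrk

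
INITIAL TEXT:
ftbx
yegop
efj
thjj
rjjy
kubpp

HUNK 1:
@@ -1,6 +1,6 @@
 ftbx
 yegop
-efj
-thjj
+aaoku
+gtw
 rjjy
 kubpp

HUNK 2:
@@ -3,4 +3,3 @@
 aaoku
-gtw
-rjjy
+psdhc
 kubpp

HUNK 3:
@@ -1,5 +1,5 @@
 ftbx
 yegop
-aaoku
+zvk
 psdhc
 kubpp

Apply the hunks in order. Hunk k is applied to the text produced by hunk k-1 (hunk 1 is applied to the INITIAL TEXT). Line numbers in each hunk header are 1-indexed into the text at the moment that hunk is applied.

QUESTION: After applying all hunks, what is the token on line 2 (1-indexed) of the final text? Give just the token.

Answer: yegop

Derivation:
Hunk 1: at line 1 remove [efj,thjj] add [aaoku,gtw] -> 6 lines: ftbx yegop aaoku gtw rjjy kubpp
Hunk 2: at line 3 remove [gtw,rjjy] add [psdhc] -> 5 lines: ftbx yegop aaoku psdhc kubpp
Hunk 3: at line 1 remove [aaoku] add [zvk] -> 5 lines: ftbx yegop zvk psdhc kubpp
Final line 2: yegop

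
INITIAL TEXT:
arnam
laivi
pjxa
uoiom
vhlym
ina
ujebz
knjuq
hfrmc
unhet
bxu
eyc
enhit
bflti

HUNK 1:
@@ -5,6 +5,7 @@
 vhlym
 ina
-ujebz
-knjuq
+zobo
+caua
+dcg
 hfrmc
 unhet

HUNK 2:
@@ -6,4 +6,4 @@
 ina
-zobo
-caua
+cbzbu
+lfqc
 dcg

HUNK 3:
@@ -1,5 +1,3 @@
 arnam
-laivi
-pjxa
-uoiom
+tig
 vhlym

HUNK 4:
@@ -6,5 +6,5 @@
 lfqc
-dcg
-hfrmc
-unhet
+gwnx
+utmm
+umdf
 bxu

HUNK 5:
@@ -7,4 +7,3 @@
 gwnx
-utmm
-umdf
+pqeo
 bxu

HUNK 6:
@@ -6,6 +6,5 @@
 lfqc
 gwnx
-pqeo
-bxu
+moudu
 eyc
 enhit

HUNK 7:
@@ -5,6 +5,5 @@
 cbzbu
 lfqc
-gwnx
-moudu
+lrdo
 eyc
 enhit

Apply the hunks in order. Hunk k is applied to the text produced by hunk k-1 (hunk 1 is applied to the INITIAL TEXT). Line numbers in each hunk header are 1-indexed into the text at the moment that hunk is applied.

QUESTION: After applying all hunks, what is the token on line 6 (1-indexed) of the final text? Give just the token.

Hunk 1: at line 5 remove [ujebz,knjuq] add [zobo,caua,dcg] -> 15 lines: arnam laivi pjxa uoiom vhlym ina zobo caua dcg hfrmc unhet bxu eyc enhit bflti
Hunk 2: at line 6 remove [zobo,caua] add [cbzbu,lfqc] -> 15 lines: arnam laivi pjxa uoiom vhlym ina cbzbu lfqc dcg hfrmc unhet bxu eyc enhit bflti
Hunk 3: at line 1 remove [laivi,pjxa,uoiom] add [tig] -> 13 lines: arnam tig vhlym ina cbzbu lfqc dcg hfrmc unhet bxu eyc enhit bflti
Hunk 4: at line 6 remove [dcg,hfrmc,unhet] add [gwnx,utmm,umdf] -> 13 lines: arnam tig vhlym ina cbzbu lfqc gwnx utmm umdf bxu eyc enhit bflti
Hunk 5: at line 7 remove [utmm,umdf] add [pqeo] -> 12 lines: arnam tig vhlym ina cbzbu lfqc gwnx pqeo bxu eyc enhit bflti
Hunk 6: at line 6 remove [pqeo,bxu] add [moudu] -> 11 lines: arnam tig vhlym ina cbzbu lfqc gwnx moudu eyc enhit bflti
Hunk 7: at line 5 remove [gwnx,moudu] add [lrdo] -> 10 lines: arnam tig vhlym ina cbzbu lfqc lrdo eyc enhit bflti
Final line 6: lfqc

Answer: lfqc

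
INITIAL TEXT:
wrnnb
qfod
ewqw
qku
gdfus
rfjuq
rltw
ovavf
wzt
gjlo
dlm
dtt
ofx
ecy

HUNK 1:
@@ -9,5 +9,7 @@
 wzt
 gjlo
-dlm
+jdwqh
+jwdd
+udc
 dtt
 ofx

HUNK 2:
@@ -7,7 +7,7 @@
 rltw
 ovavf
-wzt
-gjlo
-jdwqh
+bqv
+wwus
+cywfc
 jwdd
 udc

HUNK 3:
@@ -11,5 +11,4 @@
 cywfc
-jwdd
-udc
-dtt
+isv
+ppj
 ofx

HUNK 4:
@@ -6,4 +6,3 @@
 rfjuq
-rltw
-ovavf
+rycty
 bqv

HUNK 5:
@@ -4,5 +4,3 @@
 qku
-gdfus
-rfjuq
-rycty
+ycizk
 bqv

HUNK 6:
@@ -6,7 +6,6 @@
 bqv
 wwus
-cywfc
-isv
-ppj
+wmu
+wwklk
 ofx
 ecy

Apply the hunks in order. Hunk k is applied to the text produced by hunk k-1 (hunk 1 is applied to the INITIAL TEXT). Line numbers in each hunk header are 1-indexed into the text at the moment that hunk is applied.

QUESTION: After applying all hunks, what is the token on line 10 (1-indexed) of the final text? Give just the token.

Answer: ofx

Derivation:
Hunk 1: at line 9 remove [dlm] add [jdwqh,jwdd,udc] -> 16 lines: wrnnb qfod ewqw qku gdfus rfjuq rltw ovavf wzt gjlo jdwqh jwdd udc dtt ofx ecy
Hunk 2: at line 7 remove [wzt,gjlo,jdwqh] add [bqv,wwus,cywfc] -> 16 lines: wrnnb qfod ewqw qku gdfus rfjuq rltw ovavf bqv wwus cywfc jwdd udc dtt ofx ecy
Hunk 3: at line 11 remove [jwdd,udc,dtt] add [isv,ppj] -> 15 lines: wrnnb qfod ewqw qku gdfus rfjuq rltw ovavf bqv wwus cywfc isv ppj ofx ecy
Hunk 4: at line 6 remove [rltw,ovavf] add [rycty] -> 14 lines: wrnnb qfod ewqw qku gdfus rfjuq rycty bqv wwus cywfc isv ppj ofx ecy
Hunk 5: at line 4 remove [gdfus,rfjuq,rycty] add [ycizk] -> 12 lines: wrnnb qfod ewqw qku ycizk bqv wwus cywfc isv ppj ofx ecy
Hunk 6: at line 6 remove [cywfc,isv,ppj] add [wmu,wwklk] -> 11 lines: wrnnb qfod ewqw qku ycizk bqv wwus wmu wwklk ofx ecy
Final line 10: ofx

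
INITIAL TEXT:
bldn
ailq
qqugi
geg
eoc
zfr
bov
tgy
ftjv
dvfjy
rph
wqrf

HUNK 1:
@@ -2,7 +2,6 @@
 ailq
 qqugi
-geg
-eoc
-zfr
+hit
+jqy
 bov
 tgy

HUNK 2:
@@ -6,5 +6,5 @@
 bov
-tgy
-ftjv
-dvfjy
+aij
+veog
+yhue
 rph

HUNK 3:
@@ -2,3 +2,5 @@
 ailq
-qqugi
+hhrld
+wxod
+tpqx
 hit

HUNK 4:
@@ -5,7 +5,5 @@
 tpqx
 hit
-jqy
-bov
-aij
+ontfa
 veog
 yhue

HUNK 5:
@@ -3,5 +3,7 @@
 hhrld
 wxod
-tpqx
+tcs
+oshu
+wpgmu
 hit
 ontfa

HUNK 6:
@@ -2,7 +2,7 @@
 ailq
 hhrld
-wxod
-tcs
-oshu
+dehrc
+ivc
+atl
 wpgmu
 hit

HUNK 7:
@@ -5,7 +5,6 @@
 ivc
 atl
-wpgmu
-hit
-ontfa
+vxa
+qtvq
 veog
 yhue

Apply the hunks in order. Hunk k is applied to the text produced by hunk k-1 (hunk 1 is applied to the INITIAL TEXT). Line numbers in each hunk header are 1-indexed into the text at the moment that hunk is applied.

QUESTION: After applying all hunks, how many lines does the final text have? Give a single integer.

Answer: 12

Derivation:
Hunk 1: at line 2 remove [geg,eoc,zfr] add [hit,jqy] -> 11 lines: bldn ailq qqugi hit jqy bov tgy ftjv dvfjy rph wqrf
Hunk 2: at line 6 remove [tgy,ftjv,dvfjy] add [aij,veog,yhue] -> 11 lines: bldn ailq qqugi hit jqy bov aij veog yhue rph wqrf
Hunk 3: at line 2 remove [qqugi] add [hhrld,wxod,tpqx] -> 13 lines: bldn ailq hhrld wxod tpqx hit jqy bov aij veog yhue rph wqrf
Hunk 4: at line 5 remove [jqy,bov,aij] add [ontfa] -> 11 lines: bldn ailq hhrld wxod tpqx hit ontfa veog yhue rph wqrf
Hunk 5: at line 3 remove [tpqx] add [tcs,oshu,wpgmu] -> 13 lines: bldn ailq hhrld wxod tcs oshu wpgmu hit ontfa veog yhue rph wqrf
Hunk 6: at line 2 remove [wxod,tcs,oshu] add [dehrc,ivc,atl] -> 13 lines: bldn ailq hhrld dehrc ivc atl wpgmu hit ontfa veog yhue rph wqrf
Hunk 7: at line 5 remove [wpgmu,hit,ontfa] add [vxa,qtvq] -> 12 lines: bldn ailq hhrld dehrc ivc atl vxa qtvq veog yhue rph wqrf
Final line count: 12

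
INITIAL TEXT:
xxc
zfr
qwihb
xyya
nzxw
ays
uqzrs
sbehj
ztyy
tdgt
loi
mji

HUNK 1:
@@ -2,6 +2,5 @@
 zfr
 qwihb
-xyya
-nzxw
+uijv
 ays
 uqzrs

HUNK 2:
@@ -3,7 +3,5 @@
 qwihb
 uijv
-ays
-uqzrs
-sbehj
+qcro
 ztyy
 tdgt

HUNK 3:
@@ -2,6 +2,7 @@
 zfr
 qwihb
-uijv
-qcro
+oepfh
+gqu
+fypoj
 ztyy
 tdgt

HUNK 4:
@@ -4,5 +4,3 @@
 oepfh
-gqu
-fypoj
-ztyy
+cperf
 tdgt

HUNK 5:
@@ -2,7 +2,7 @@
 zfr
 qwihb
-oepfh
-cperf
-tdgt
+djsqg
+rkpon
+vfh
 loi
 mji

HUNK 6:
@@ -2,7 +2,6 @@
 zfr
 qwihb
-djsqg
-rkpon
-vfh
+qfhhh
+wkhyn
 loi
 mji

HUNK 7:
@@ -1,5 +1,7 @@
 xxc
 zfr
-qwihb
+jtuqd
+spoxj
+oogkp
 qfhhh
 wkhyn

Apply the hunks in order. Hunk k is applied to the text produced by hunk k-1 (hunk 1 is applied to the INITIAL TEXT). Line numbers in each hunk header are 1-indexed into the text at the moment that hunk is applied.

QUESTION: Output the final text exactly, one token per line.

Answer: xxc
zfr
jtuqd
spoxj
oogkp
qfhhh
wkhyn
loi
mji

Derivation:
Hunk 1: at line 2 remove [xyya,nzxw] add [uijv] -> 11 lines: xxc zfr qwihb uijv ays uqzrs sbehj ztyy tdgt loi mji
Hunk 2: at line 3 remove [ays,uqzrs,sbehj] add [qcro] -> 9 lines: xxc zfr qwihb uijv qcro ztyy tdgt loi mji
Hunk 3: at line 2 remove [uijv,qcro] add [oepfh,gqu,fypoj] -> 10 lines: xxc zfr qwihb oepfh gqu fypoj ztyy tdgt loi mji
Hunk 4: at line 4 remove [gqu,fypoj,ztyy] add [cperf] -> 8 lines: xxc zfr qwihb oepfh cperf tdgt loi mji
Hunk 5: at line 2 remove [oepfh,cperf,tdgt] add [djsqg,rkpon,vfh] -> 8 lines: xxc zfr qwihb djsqg rkpon vfh loi mji
Hunk 6: at line 2 remove [djsqg,rkpon,vfh] add [qfhhh,wkhyn] -> 7 lines: xxc zfr qwihb qfhhh wkhyn loi mji
Hunk 7: at line 1 remove [qwihb] add [jtuqd,spoxj,oogkp] -> 9 lines: xxc zfr jtuqd spoxj oogkp qfhhh wkhyn loi mji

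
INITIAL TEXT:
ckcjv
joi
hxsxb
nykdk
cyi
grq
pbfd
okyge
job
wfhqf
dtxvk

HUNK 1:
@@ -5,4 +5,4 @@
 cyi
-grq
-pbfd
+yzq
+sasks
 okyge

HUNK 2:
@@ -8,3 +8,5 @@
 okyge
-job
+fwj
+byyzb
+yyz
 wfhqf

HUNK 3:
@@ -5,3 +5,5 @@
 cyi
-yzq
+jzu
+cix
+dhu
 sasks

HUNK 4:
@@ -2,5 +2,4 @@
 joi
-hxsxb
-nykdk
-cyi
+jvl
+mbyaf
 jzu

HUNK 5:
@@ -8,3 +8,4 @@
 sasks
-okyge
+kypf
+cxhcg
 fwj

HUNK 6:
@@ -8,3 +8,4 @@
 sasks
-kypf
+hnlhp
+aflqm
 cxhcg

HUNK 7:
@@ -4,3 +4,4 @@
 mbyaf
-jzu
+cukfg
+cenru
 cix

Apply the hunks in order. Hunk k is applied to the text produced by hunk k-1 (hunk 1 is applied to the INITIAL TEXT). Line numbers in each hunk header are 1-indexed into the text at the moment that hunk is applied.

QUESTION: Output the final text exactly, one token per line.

Answer: ckcjv
joi
jvl
mbyaf
cukfg
cenru
cix
dhu
sasks
hnlhp
aflqm
cxhcg
fwj
byyzb
yyz
wfhqf
dtxvk

Derivation:
Hunk 1: at line 5 remove [grq,pbfd] add [yzq,sasks] -> 11 lines: ckcjv joi hxsxb nykdk cyi yzq sasks okyge job wfhqf dtxvk
Hunk 2: at line 8 remove [job] add [fwj,byyzb,yyz] -> 13 lines: ckcjv joi hxsxb nykdk cyi yzq sasks okyge fwj byyzb yyz wfhqf dtxvk
Hunk 3: at line 5 remove [yzq] add [jzu,cix,dhu] -> 15 lines: ckcjv joi hxsxb nykdk cyi jzu cix dhu sasks okyge fwj byyzb yyz wfhqf dtxvk
Hunk 4: at line 2 remove [hxsxb,nykdk,cyi] add [jvl,mbyaf] -> 14 lines: ckcjv joi jvl mbyaf jzu cix dhu sasks okyge fwj byyzb yyz wfhqf dtxvk
Hunk 5: at line 8 remove [okyge] add [kypf,cxhcg] -> 15 lines: ckcjv joi jvl mbyaf jzu cix dhu sasks kypf cxhcg fwj byyzb yyz wfhqf dtxvk
Hunk 6: at line 8 remove [kypf] add [hnlhp,aflqm] -> 16 lines: ckcjv joi jvl mbyaf jzu cix dhu sasks hnlhp aflqm cxhcg fwj byyzb yyz wfhqf dtxvk
Hunk 7: at line 4 remove [jzu] add [cukfg,cenru] -> 17 lines: ckcjv joi jvl mbyaf cukfg cenru cix dhu sasks hnlhp aflqm cxhcg fwj byyzb yyz wfhqf dtxvk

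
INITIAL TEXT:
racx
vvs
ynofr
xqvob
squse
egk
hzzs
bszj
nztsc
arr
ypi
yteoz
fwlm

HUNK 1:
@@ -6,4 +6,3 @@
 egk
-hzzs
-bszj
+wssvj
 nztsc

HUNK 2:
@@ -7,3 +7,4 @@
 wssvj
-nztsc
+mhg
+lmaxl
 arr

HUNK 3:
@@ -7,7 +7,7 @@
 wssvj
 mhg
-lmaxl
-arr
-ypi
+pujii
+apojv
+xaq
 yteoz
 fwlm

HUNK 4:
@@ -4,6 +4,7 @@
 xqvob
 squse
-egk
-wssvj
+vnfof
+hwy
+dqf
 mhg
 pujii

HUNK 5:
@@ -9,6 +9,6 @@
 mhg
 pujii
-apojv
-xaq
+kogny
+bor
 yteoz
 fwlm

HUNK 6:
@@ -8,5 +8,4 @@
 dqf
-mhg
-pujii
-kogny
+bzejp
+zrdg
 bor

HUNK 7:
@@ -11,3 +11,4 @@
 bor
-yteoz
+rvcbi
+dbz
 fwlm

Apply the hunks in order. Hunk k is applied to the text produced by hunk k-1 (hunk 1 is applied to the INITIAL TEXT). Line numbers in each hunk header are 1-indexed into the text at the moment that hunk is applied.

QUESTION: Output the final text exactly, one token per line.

Hunk 1: at line 6 remove [hzzs,bszj] add [wssvj] -> 12 lines: racx vvs ynofr xqvob squse egk wssvj nztsc arr ypi yteoz fwlm
Hunk 2: at line 7 remove [nztsc] add [mhg,lmaxl] -> 13 lines: racx vvs ynofr xqvob squse egk wssvj mhg lmaxl arr ypi yteoz fwlm
Hunk 3: at line 7 remove [lmaxl,arr,ypi] add [pujii,apojv,xaq] -> 13 lines: racx vvs ynofr xqvob squse egk wssvj mhg pujii apojv xaq yteoz fwlm
Hunk 4: at line 4 remove [egk,wssvj] add [vnfof,hwy,dqf] -> 14 lines: racx vvs ynofr xqvob squse vnfof hwy dqf mhg pujii apojv xaq yteoz fwlm
Hunk 5: at line 9 remove [apojv,xaq] add [kogny,bor] -> 14 lines: racx vvs ynofr xqvob squse vnfof hwy dqf mhg pujii kogny bor yteoz fwlm
Hunk 6: at line 8 remove [mhg,pujii,kogny] add [bzejp,zrdg] -> 13 lines: racx vvs ynofr xqvob squse vnfof hwy dqf bzejp zrdg bor yteoz fwlm
Hunk 7: at line 11 remove [yteoz] add [rvcbi,dbz] -> 14 lines: racx vvs ynofr xqvob squse vnfof hwy dqf bzejp zrdg bor rvcbi dbz fwlm

Answer: racx
vvs
ynofr
xqvob
squse
vnfof
hwy
dqf
bzejp
zrdg
bor
rvcbi
dbz
fwlm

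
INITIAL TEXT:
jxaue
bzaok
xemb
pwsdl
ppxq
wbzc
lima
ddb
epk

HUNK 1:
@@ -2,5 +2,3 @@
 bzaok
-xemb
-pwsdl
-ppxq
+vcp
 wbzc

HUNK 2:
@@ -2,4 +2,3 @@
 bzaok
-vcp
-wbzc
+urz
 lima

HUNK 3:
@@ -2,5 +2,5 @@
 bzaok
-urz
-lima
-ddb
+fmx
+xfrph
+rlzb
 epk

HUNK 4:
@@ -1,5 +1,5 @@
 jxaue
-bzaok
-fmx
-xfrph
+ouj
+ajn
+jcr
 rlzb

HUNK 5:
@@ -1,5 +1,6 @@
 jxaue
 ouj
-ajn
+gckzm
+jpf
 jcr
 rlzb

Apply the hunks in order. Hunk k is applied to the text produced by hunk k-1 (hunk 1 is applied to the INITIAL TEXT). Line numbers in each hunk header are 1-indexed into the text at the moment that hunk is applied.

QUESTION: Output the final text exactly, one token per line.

Answer: jxaue
ouj
gckzm
jpf
jcr
rlzb
epk

Derivation:
Hunk 1: at line 2 remove [xemb,pwsdl,ppxq] add [vcp] -> 7 lines: jxaue bzaok vcp wbzc lima ddb epk
Hunk 2: at line 2 remove [vcp,wbzc] add [urz] -> 6 lines: jxaue bzaok urz lima ddb epk
Hunk 3: at line 2 remove [urz,lima,ddb] add [fmx,xfrph,rlzb] -> 6 lines: jxaue bzaok fmx xfrph rlzb epk
Hunk 4: at line 1 remove [bzaok,fmx,xfrph] add [ouj,ajn,jcr] -> 6 lines: jxaue ouj ajn jcr rlzb epk
Hunk 5: at line 1 remove [ajn] add [gckzm,jpf] -> 7 lines: jxaue ouj gckzm jpf jcr rlzb epk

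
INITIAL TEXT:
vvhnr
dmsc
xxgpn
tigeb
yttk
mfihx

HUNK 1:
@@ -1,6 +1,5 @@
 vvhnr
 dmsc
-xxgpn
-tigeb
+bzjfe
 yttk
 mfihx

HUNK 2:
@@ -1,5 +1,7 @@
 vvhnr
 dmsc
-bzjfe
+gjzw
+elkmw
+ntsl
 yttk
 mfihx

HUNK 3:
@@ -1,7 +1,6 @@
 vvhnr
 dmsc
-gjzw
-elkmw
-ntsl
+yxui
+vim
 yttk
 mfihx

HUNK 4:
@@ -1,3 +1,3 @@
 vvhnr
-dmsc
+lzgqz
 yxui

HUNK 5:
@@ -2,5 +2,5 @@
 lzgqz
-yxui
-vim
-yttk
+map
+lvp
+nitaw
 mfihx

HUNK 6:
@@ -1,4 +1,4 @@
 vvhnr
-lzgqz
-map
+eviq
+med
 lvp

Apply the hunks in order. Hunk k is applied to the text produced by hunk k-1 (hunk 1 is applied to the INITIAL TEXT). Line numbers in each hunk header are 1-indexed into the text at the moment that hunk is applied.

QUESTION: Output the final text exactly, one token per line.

Hunk 1: at line 1 remove [xxgpn,tigeb] add [bzjfe] -> 5 lines: vvhnr dmsc bzjfe yttk mfihx
Hunk 2: at line 1 remove [bzjfe] add [gjzw,elkmw,ntsl] -> 7 lines: vvhnr dmsc gjzw elkmw ntsl yttk mfihx
Hunk 3: at line 1 remove [gjzw,elkmw,ntsl] add [yxui,vim] -> 6 lines: vvhnr dmsc yxui vim yttk mfihx
Hunk 4: at line 1 remove [dmsc] add [lzgqz] -> 6 lines: vvhnr lzgqz yxui vim yttk mfihx
Hunk 5: at line 2 remove [yxui,vim,yttk] add [map,lvp,nitaw] -> 6 lines: vvhnr lzgqz map lvp nitaw mfihx
Hunk 6: at line 1 remove [lzgqz,map] add [eviq,med] -> 6 lines: vvhnr eviq med lvp nitaw mfihx

Answer: vvhnr
eviq
med
lvp
nitaw
mfihx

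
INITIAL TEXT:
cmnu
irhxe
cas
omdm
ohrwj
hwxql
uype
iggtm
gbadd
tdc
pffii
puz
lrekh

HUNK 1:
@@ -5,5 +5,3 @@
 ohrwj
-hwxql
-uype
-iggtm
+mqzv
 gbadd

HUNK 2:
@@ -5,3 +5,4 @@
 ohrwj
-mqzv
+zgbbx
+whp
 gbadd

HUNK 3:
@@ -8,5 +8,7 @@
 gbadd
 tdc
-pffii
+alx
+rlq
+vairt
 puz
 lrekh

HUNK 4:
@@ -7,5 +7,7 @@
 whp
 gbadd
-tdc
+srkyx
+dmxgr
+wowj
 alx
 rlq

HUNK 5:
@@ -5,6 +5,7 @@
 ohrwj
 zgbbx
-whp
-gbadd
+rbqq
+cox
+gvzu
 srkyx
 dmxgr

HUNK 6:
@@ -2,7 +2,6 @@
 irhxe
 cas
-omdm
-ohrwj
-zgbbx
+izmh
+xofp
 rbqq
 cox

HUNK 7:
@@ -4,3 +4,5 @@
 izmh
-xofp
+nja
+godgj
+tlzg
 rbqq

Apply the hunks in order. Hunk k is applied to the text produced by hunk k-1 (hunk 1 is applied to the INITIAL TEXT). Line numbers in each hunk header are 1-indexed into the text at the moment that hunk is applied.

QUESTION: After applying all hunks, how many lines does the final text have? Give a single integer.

Answer: 18

Derivation:
Hunk 1: at line 5 remove [hwxql,uype,iggtm] add [mqzv] -> 11 lines: cmnu irhxe cas omdm ohrwj mqzv gbadd tdc pffii puz lrekh
Hunk 2: at line 5 remove [mqzv] add [zgbbx,whp] -> 12 lines: cmnu irhxe cas omdm ohrwj zgbbx whp gbadd tdc pffii puz lrekh
Hunk 3: at line 8 remove [pffii] add [alx,rlq,vairt] -> 14 lines: cmnu irhxe cas omdm ohrwj zgbbx whp gbadd tdc alx rlq vairt puz lrekh
Hunk 4: at line 7 remove [tdc] add [srkyx,dmxgr,wowj] -> 16 lines: cmnu irhxe cas omdm ohrwj zgbbx whp gbadd srkyx dmxgr wowj alx rlq vairt puz lrekh
Hunk 5: at line 5 remove [whp,gbadd] add [rbqq,cox,gvzu] -> 17 lines: cmnu irhxe cas omdm ohrwj zgbbx rbqq cox gvzu srkyx dmxgr wowj alx rlq vairt puz lrekh
Hunk 6: at line 2 remove [omdm,ohrwj,zgbbx] add [izmh,xofp] -> 16 lines: cmnu irhxe cas izmh xofp rbqq cox gvzu srkyx dmxgr wowj alx rlq vairt puz lrekh
Hunk 7: at line 4 remove [xofp] add [nja,godgj,tlzg] -> 18 lines: cmnu irhxe cas izmh nja godgj tlzg rbqq cox gvzu srkyx dmxgr wowj alx rlq vairt puz lrekh
Final line count: 18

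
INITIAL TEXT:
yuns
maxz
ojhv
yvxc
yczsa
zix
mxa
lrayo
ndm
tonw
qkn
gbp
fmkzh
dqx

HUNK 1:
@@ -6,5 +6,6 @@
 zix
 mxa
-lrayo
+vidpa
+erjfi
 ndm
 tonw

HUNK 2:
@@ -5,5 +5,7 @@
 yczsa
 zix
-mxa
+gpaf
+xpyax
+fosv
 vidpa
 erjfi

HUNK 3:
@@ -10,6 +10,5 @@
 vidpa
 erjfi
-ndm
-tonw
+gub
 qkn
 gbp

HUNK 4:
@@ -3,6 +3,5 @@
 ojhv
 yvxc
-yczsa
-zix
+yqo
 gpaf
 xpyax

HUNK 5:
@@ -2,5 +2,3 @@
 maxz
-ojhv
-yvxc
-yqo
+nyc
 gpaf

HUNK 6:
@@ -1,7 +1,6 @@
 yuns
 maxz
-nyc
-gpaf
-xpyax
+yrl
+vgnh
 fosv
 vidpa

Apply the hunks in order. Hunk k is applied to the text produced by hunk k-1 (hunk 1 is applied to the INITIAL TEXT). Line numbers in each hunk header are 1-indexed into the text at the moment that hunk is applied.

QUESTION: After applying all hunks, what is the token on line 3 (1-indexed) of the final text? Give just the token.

Hunk 1: at line 6 remove [lrayo] add [vidpa,erjfi] -> 15 lines: yuns maxz ojhv yvxc yczsa zix mxa vidpa erjfi ndm tonw qkn gbp fmkzh dqx
Hunk 2: at line 5 remove [mxa] add [gpaf,xpyax,fosv] -> 17 lines: yuns maxz ojhv yvxc yczsa zix gpaf xpyax fosv vidpa erjfi ndm tonw qkn gbp fmkzh dqx
Hunk 3: at line 10 remove [ndm,tonw] add [gub] -> 16 lines: yuns maxz ojhv yvxc yczsa zix gpaf xpyax fosv vidpa erjfi gub qkn gbp fmkzh dqx
Hunk 4: at line 3 remove [yczsa,zix] add [yqo] -> 15 lines: yuns maxz ojhv yvxc yqo gpaf xpyax fosv vidpa erjfi gub qkn gbp fmkzh dqx
Hunk 5: at line 2 remove [ojhv,yvxc,yqo] add [nyc] -> 13 lines: yuns maxz nyc gpaf xpyax fosv vidpa erjfi gub qkn gbp fmkzh dqx
Hunk 6: at line 1 remove [nyc,gpaf,xpyax] add [yrl,vgnh] -> 12 lines: yuns maxz yrl vgnh fosv vidpa erjfi gub qkn gbp fmkzh dqx
Final line 3: yrl

Answer: yrl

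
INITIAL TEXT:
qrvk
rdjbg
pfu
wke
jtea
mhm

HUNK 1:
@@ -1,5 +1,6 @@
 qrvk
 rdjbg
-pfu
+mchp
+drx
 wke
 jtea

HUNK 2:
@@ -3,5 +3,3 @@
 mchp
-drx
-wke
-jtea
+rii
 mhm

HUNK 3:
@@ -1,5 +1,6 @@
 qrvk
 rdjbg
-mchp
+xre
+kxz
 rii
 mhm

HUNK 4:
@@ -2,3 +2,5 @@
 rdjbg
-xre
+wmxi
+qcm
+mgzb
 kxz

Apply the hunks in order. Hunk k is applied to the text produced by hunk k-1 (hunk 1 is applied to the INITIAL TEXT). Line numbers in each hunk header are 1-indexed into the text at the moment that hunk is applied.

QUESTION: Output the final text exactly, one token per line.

Answer: qrvk
rdjbg
wmxi
qcm
mgzb
kxz
rii
mhm

Derivation:
Hunk 1: at line 1 remove [pfu] add [mchp,drx] -> 7 lines: qrvk rdjbg mchp drx wke jtea mhm
Hunk 2: at line 3 remove [drx,wke,jtea] add [rii] -> 5 lines: qrvk rdjbg mchp rii mhm
Hunk 3: at line 1 remove [mchp] add [xre,kxz] -> 6 lines: qrvk rdjbg xre kxz rii mhm
Hunk 4: at line 2 remove [xre] add [wmxi,qcm,mgzb] -> 8 lines: qrvk rdjbg wmxi qcm mgzb kxz rii mhm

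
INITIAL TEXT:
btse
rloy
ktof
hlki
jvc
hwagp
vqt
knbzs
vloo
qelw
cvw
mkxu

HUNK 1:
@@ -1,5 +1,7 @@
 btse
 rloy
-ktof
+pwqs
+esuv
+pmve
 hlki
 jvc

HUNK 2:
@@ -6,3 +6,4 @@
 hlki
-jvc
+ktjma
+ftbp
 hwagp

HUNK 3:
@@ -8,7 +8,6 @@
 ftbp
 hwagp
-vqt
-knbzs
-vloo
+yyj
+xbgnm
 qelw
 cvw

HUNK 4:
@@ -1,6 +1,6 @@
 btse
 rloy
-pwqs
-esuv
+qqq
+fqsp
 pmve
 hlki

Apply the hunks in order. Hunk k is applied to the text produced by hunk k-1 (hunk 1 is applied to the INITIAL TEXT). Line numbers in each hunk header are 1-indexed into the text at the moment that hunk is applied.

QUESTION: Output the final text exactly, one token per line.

Hunk 1: at line 1 remove [ktof] add [pwqs,esuv,pmve] -> 14 lines: btse rloy pwqs esuv pmve hlki jvc hwagp vqt knbzs vloo qelw cvw mkxu
Hunk 2: at line 6 remove [jvc] add [ktjma,ftbp] -> 15 lines: btse rloy pwqs esuv pmve hlki ktjma ftbp hwagp vqt knbzs vloo qelw cvw mkxu
Hunk 3: at line 8 remove [vqt,knbzs,vloo] add [yyj,xbgnm] -> 14 lines: btse rloy pwqs esuv pmve hlki ktjma ftbp hwagp yyj xbgnm qelw cvw mkxu
Hunk 4: at line 1 remove [pwqs,esuv] add [qqq,fqsp] -> 14 lines: btse rloy qqq fqsp pmve hlki ktjma ftbp hwagp yyj xbgnm qelw cvw mkxu

Answer: btse
rloy
qqq
fqsp
pmve
hlki
ktjma
ftbp
hwagp
yyj
xbgnm
qelw
cvw
mkxu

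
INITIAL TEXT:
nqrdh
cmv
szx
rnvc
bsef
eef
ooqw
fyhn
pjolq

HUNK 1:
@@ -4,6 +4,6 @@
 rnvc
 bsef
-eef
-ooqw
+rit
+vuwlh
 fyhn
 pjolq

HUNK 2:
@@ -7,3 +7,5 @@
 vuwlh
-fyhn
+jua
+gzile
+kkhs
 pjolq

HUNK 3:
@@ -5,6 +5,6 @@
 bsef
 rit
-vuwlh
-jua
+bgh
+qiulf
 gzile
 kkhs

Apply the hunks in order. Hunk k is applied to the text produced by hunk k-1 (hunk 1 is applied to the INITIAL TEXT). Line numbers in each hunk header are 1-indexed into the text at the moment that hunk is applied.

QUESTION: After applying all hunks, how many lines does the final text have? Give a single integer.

Answer: 11

Derivation:
Hunk 1: at line 4 remove [eef,ooqw] add [rit,vuwlh] -> 9 lines: nqrdh cmv szx rnvc bsef rit vuwlh fyhn pjolq
Hunk 2: at line 7 remove [fyhn] add [jua,gzile,kkhs] -> 11 lines: nqrdh cmv szx rnvc bsef rit vuwlh jua gzile kkhs pjolq
Hunk 3: at line 5 remove [vuwlh,jua] add [bgh,qiulf] -> 11 lines: nqrdh cmv szx rnvc bsef rit bgh qiulf gzile kkhs pjolq
Final line count: 11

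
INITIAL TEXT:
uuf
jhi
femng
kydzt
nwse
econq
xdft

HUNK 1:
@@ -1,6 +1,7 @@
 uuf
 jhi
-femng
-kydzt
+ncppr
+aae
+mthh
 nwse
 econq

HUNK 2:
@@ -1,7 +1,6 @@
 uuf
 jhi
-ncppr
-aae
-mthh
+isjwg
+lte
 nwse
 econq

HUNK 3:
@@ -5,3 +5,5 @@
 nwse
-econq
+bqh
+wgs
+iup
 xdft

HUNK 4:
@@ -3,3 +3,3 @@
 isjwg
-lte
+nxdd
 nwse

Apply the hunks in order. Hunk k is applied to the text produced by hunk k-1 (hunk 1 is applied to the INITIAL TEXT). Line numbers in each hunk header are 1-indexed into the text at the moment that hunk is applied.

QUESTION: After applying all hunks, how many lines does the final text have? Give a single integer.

Answer: 9

Derivation:
Hunk 1: at line 1 remove [femng,kydzt] add [ncppr,aae,mthh] -> 8 lines: uuf jhi ncppr aae mthh nwse econq xdft
Hunk 2: at line 1 remove [ncppr,aae,mthh] add [isjwg,lte] -> 7 lines: uuf jhi isjwg lte nwse econq xdft
Hunk 3: at line 5 remove [econq] add [bqh,wgs,iup] -> 9 lines: uuf jhi isjwg lte nwse bqh wgs iup xdft
Hunk 4: at line 3 remove [lte] add [nxdd] -> 9 lines: uuf jhi isjwg nxdd nwse bqh wgs iup xdft
Final line count: 9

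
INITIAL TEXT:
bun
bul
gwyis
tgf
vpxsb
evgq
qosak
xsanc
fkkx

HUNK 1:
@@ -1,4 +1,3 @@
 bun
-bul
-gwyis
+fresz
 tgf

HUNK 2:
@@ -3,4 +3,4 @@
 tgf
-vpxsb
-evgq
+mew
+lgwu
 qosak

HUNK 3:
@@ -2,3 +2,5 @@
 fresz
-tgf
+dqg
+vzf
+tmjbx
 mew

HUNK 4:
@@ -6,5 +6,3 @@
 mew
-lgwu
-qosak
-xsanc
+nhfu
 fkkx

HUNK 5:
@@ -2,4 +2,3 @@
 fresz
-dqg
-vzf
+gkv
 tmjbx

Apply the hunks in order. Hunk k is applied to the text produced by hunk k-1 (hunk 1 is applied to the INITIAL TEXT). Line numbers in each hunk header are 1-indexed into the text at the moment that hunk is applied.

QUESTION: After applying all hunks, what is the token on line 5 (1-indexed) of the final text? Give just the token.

Hunk 1: at line 1 remove [bul,gwyis] add [fresz] -> 8 lines: bun fresz tgf vpxsb evgq qosak xsanc fkkx
Hunk 2: at line 3 remove [vpxsb,evgq] add [mew,lgwu] -> 8 lines: bun fresz tgf mew lgwu qosak xsanc fkkx
Hunk 3: at line 2 remove [tgf] add [dqg,vzf,tmjbx] -> 10 lines: bun fresz dqg vzf tmjbx mew lgwu qosak xsanc fkkx
Hunk 4: at line 6 remove [lgwu,qosak,xsanc] add [nhfu] -> 8 lines: bun fresz dqg vzf tmjbx mew nhfu fkkx
Hunk 5: at line 2 remove [dqg,vzf] add [gkv] -> 7 lines: bun fresz gkv tmjbx mew nhfu fkkx
Final line 5: mew

Answer: mew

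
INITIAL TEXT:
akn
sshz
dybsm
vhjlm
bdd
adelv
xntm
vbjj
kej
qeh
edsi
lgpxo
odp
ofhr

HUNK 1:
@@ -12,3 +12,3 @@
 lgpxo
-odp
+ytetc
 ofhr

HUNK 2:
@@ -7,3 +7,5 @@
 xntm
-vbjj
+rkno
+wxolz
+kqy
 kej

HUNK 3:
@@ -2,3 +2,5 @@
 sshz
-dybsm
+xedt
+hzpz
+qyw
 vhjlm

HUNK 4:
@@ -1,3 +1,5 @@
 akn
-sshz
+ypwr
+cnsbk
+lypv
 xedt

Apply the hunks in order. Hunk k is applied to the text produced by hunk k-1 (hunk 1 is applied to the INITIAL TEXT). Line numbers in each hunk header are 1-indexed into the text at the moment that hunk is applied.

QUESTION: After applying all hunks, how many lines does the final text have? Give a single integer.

Answer: 20

Derivation:
Hunk 1: at line 12 remove [odp] add [ytetc] -> 14 lines: akn sshz dybsm vhjlm bdd adelv xntm vbjj kej qeh edsi lgpxo ytetc ofhr
Hunk 2: at line 7 remove [vbjj] add [rkno,wxolz,kqy] -> 16 lines: akn sshz dybsm vhjlm bdd adelv xntm rkno wxolz kqy kej qeh edsi lgpxo ytetc ofhr
Hunk 3: at line 2 remove [dybsm] add [xedt,hzpz,qyw] -> 18 lines: akn sshz xedt hzpz qyw vhjlm bdd adelv xntm rkno wxolz kqy kej qeh edsi lgpxo ytetc ofhr
Hunk 4: at line 1 remove [sshz] add [ypwr,cnsbk,lypv] -> 20 lines: akn ypwr cnsbk lypv xedt hzpz qyw vhjlm bdd adelv xntm rkno wxolz kqy kej qeh edsi lgpxo ytetc ofhr
Final line count: 20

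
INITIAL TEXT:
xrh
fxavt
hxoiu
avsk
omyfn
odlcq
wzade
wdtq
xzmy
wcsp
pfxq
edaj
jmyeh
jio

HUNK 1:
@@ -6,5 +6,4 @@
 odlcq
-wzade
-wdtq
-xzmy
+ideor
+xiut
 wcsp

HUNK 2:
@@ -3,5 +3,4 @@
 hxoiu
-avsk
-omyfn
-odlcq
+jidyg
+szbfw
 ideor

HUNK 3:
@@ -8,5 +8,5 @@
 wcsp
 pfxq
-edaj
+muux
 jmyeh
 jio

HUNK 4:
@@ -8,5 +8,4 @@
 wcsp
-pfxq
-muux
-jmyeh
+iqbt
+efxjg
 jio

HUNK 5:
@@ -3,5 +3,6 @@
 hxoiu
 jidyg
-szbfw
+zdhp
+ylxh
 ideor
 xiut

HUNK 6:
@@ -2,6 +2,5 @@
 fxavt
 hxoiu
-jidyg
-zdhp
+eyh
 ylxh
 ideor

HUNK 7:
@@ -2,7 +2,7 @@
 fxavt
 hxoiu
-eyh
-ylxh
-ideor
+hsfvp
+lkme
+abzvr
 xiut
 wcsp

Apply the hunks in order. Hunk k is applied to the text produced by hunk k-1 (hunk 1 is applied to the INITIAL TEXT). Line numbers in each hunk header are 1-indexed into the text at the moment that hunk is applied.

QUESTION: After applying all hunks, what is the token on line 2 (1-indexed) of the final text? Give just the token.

Answer: fxavt

Derivation:
Hunk 1: at line 6 remove [wzade,wdtq,xzmy] add [ideor,xiut] -> 13 lines: xrh fxavt hxoiu avsk omyfn odlcq ideor xiut wcsp pfxq edaj jmyeh jio
Hunk 2: at line 3 remove [avsk,omyfn,odlcq] add [jidyg,szbfw] -> 12 lines: xrh fxavt hxoiu jidyg szbfw ideor xiut wcsp pfxq edaj jmyeh jio
Hunk 3: at line 8 remove [edaj] add [muux] -> 12 lines: xrh fxavt hxoiu jidyg szbfw ideor xiut wcsp pfxq muux jmyeh jio
Hunk 4: at line 8 remove [pfxq,muux,jmyeh] add [iqbt,efxjg] -> 11 lines: xrh fxavt hxoiu jidyg szbfw ideor xiut wcsp iqbt efxjg jio
Hunk 5: at line 3 remove [szbfw] add [zdhp,ylxh] -> 12 lines: xrh fxavt hxoiu jidyg zdhp ylxh ideor xiut wcsp iqbt efxjg jio
Hunk 6: at line 2 remove [jidyg,zdhp] add [eyh] -> 11 lines: xrh fxavt hxoiu eyh ylxh ideor xiut wcsp iqbt efxjg jio
Hunk 7: at line 2 remove [eyh,ylxh,ideor] add [hsfvp,lkme,abzvr] -> 11 lines: xrh fxavt hxoiu hsfvp lkme abzvr xiut wcsp iqbt efxjg jio
Final line 2: fxavt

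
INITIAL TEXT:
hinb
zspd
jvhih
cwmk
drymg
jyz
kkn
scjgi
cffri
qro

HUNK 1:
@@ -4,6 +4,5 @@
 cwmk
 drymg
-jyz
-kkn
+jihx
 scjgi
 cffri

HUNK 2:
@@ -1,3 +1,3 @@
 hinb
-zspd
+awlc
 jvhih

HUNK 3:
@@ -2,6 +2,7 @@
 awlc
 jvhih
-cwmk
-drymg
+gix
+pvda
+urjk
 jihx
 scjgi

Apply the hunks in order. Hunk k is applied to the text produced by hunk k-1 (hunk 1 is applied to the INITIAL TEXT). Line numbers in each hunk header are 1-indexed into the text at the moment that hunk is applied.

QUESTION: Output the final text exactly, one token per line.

Answer: hinb
awlc
jvhih
gix
pvda
urjk
jihx
scjgi
cffri
qro

Derivation:
Hunk 1: at line 4 remove [jyz,kkn] add [jihx] -> 9 lines: hinb zspd jvhih cwmk drymg jihx scjgi cffri qro
Hunk 2: at line 1 remove [zspd] add [awlc] -> 9 lines: hinb awlc jvhih cwmk drymg jihx scjgi cffri qro
Hunk 3: at line 2 remove [cwmk,drymg] add [gix,pvda,urjk] -> 10 lines: hinb awlc jvhih gix pvda urjk jihx scjgi cffri qro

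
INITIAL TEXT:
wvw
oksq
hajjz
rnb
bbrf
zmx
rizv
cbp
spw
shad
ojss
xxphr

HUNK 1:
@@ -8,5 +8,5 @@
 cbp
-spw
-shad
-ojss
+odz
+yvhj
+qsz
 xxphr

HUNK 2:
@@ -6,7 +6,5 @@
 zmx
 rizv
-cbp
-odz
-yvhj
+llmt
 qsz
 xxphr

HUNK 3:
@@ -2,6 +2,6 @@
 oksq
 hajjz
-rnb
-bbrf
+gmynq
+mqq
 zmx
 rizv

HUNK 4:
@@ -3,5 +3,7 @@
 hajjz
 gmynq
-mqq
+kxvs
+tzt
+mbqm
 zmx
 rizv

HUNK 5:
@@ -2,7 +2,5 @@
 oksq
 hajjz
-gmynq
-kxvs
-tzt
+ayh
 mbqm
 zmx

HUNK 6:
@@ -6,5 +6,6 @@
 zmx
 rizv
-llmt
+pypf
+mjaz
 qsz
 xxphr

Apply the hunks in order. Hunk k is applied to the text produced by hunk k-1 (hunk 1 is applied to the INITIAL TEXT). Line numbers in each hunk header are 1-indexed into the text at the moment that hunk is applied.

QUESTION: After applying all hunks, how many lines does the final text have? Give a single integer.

Answer: 11

Derivation:
Hunk 1: at line 8 remove [spw,shad,ojss] add [odz,yvhj,qsz] -> 12 lines: wvw oksq hajjz rnb bbrf zmx rizv cbp odz yvhj qsz xxphr
Hunk 2: at line 6 remove [cbp,odz,yvhj] add [llmt] -> 10 lines: wvw oksq hajjz rnb bbrf zmx rizv llmt qsz xxphr
Hunk 3: at line 2 remove [rnb,bbrf] add [gmynq,mqq] -> 10 lines: wvw oksq hajjz gmynq mqq zmx rizv llmt qsz xxphr
Hunk 4: at line 3 remove [mqq] add [kxvs,tzt,mbqm] -> 12 lines: wvw oksq hajjz gmynq kxvs tzt mbqm zmx rizv llmt qsz xxphr
Hunk 5: at line 2 remove [gmynq,kxvs,tzt] add [ayh] -> 10 lines: wvw oksq hajjz ayh mbqm zmx rizv llmt qsz xxphr
Hunk 6: at line 6 remove [llmt] add [pypf,mjaz] -> 11 lines: wvw oksq hajjz ayh mbqm zmx rizv pypf mjaz qsz xxphr
Final line count: 11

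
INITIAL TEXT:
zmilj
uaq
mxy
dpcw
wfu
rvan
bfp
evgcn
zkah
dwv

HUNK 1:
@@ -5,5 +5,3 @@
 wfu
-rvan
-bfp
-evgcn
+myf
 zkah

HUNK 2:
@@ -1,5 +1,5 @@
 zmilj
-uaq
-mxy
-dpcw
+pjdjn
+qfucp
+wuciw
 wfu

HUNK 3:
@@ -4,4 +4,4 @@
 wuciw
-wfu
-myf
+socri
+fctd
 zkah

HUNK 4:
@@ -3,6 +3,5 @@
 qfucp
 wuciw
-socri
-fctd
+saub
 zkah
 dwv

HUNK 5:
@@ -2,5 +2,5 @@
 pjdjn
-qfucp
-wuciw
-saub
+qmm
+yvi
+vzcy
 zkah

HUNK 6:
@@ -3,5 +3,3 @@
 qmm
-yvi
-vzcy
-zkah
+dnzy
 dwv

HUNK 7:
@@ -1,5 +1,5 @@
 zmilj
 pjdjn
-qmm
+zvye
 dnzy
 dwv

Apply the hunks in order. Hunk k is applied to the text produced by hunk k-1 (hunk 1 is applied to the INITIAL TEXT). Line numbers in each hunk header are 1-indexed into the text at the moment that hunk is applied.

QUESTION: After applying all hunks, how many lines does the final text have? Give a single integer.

Hunk 1: at line 5 remove [rvan,bfp,evgcn] add [myf] -> 8 lines: zmilj uaq mxy dpcw wfu myf zkah dwv
Hunk 2: at line 1 remove [uaq,mxy,dpcw] add [pjdjn,qfucp,wuciw] -> 8 lines: zmilj pjdjn qfucp wuciw wfu myf zkah dwv
Hunk 3: at line 4 remove [wfu,myf] add [socri,fctd] -> 8 lines: zmilj pjdjn qfucp wuciw socri fctd zkah dwv
Hunk 4: at line 3 remove [socri,fctd] add [saub] -> 7 lines: zmilj pjdjn qfucp wuciw saub zkah dwv
Hunk 5: at line 2 remove [qfucp,wuciw,saub] add [qmm,yvi,vzcy] -> 7 lines: zmilj pjdjn qmm yvi vzcy zkah dwv
Hunk 6: at line 3 remove [yvi,vzcy,zkah] add [dnzy] -> 5 lines: zmilj pjdjn qmm dnzy dwv
Hunk 7: at line 1 remove [qmm] add [zvye] -> 5 lines: zmilj pjdjn zvye dnzy dwv
Final line count: 5

Answer: 5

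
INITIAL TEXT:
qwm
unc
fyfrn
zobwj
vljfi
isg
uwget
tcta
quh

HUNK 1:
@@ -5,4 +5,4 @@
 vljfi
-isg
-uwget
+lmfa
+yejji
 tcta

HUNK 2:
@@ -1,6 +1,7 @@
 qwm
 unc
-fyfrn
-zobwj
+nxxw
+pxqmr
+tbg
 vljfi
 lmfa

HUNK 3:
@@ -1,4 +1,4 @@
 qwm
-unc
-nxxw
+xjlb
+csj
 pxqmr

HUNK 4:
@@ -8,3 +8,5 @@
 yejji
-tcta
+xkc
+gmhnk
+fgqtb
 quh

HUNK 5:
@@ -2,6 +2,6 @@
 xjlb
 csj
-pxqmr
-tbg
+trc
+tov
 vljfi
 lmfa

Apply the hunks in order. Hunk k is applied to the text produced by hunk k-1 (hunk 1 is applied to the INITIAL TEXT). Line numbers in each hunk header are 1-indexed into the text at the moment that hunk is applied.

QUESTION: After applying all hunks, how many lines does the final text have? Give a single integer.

Hunk 1: at line 5 remove [isg,uwget] add [lmfa,yejji] -> 9 lines: qwm unc fyfrn zobwj vljfi lmfa yejji tcta quh
Hunk 2: at line 1 remove [fyfrn,zobwj] add [nxxw,pxqmr,tbg] -> 10 lines: qwm unc nxxw pxqmr tbg vljfi lmfa yejji tcta quh
Hunk 3: at line 1 remove [unc,nxxw] add [xjlb,csj] -> 10 lines: qwm xjlb csj pxqmr tbg vljfi lmfa yejji tcta quh
Hunk 4: at line 8 remove [tcta] add [xkc,gmhnk,fgqtb] -> 12 lines: qwm xjlb csj pxqmr tbg vljfi lmfa yejji xkc gmhnk fgqtb quh
Hunk 5: at line 2 remove [pxqmr,tbg] add [trc,tov] -> 12 lines: qwm xjlb csj trc tov vljfi lmfa yejji xkc gmhnk fgqtb quh
Final line count: 12

Answer: 12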